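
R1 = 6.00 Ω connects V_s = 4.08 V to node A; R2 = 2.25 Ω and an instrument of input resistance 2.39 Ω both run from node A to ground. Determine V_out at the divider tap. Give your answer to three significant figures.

The load sits in parallel with R2, giving an effective lower resistance R2' = R2·R_L/(R2+R_L) = 1.159 Ω.
Then V_out = V_s · R2'/(R1 + R2') = 4.08 × 1.159/7.159 = 0.6605 V.
(Unloaded it would be 1.11 V; the load pulls it down.)

V_out ≈ 0.661 V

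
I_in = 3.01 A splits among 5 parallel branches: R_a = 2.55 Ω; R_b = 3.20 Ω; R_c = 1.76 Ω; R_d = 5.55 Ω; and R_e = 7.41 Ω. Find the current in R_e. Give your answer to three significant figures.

I ≈ 0.256 A

Total conductance ΣG = 1/2.55 + 1/3.20 + 1/1.76 + 1/5.55 + 1/7.41 = 1.588 (units of 1/Ω).
Current divider: I(R_e) = I_in · G_k/ΣG = 3.01 × (0.1350/1.588) = 3.01 × 0.08498 = 0.2558 A.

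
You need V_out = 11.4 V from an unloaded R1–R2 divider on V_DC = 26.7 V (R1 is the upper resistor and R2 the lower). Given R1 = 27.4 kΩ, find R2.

R2 ≈ 20.4 kΩ

V_out/V_DC = R2/(R1+R2) = 0.4270.
So R2 = R1 · V_out/(V_DC − V_out) = 27.4 × 11.4/(26.7 − 11.4) = 27.4 × 0.7451 = 20.42 kΩ.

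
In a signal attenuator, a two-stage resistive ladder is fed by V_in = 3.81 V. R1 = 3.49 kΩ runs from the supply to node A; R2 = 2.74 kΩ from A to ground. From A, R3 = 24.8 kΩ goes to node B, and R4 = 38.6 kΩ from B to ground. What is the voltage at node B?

V_B ≈ 0.996 V

The second stage (R3 + R4 = 63.40 kΩ) loads node A in parallel with R2.
Effective lower resistance at A: R2 ‖ 63.40 = 2.626 kΩ.
So V_A = 3.81 × 0.4294 = 1.636 V.
Stage 2 is unloaded, so V_B = V_A · R4/(R3+R4) = 1.636 × 38.6/63.40 = 0.9961 V.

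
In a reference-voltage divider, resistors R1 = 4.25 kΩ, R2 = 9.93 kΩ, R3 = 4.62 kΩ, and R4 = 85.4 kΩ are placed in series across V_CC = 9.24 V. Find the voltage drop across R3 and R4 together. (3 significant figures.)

Series total: ΣR = 4.25 + 9.93 + 4.62 + 85.4 = 104.2 kΩ.
R_{R3..R4} = 4.62 + 85.4 = 90.02 kΩ.
V = V_CC · R/ΣR = 9.24 × 0.8639 = 7.983 V.

V ≈ 7.98 V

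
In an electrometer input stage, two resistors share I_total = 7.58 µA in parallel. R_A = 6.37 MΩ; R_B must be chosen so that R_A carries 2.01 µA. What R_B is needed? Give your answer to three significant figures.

R_B ≈ 2.30 MΩ

The fraction through R_A equals R_B/(R_A+R_B).
With f = 0.2652, R_B = R_A · f/(1−f) = 6.37 × 0.3609 = 2.299 MΩ.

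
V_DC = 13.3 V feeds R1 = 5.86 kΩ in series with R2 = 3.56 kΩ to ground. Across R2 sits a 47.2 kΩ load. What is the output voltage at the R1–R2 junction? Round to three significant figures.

V_out ≈ 4.80 V

R2 ‖ R_L = (3.56 × 47.2)/(3.56 + 47.2) = 3.310 kΩ.
Then V_out = V_DC · R2'/(R1 + R2') = 13.3 × 3.310/9.170 = 4.801 V.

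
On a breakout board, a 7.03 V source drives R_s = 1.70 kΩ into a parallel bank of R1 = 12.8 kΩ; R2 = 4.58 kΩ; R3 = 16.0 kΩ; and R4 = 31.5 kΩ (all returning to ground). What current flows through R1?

Parallel bank: R_p = 1/(1/12.8 + 1/4.58 + 1/16.0 + 1/31.5) = 2.559 kΩ.
Node voltage V_A = V_DC · R_p/(R_s + R_p) = 7.03 × 0.6009 = 4.224 V.
I(R1) = V_A / R1 = 4.224/12.8 = 0.3300 mA.
(Equivalently: I_total = 1.650 mA, then current-divider fraction G_k/ΣG = 0.2000.)

I ≈ 0.330 mA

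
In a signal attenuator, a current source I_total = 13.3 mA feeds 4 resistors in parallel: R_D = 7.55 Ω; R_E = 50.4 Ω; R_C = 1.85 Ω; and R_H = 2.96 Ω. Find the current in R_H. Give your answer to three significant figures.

Conductances: ΣG = 1/7.55 + 1/50.4 + 1/1.85 + 1/2.96 = 1.031 (1/Ω).
R_H takes the fraction G_k/ΣG = 0.3378/1.031 = 0.3278, so I = 13.3 × 0.3278 = 4.360 mA.

I ≈ 4.36 mA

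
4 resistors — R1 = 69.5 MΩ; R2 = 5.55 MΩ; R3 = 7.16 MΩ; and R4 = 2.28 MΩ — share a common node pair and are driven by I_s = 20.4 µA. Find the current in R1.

Conductances: ΣG = 1/69.5 + 1/5.55 + 1/7.16 + 1/2.28 = 0.7728 (1/MΩ).
By the current-divider rule, I = I_s · G_k/ΣG = 20.4 × 0.01862 = 0.3798 µA.

I ≈ 0.380 µA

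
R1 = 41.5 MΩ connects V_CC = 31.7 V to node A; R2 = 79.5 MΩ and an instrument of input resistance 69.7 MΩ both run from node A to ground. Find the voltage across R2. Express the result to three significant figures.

V_out ≈ 15.0 V

First combine the lower leg with the load: R2 ‖ R_L = 37.14 MΩ.
Voltage divider with the loaded lower leg: V_out = 31.7 × 37.14/(41.5 + 37.14) = 31.7 × 0.4723 = 14.97 V.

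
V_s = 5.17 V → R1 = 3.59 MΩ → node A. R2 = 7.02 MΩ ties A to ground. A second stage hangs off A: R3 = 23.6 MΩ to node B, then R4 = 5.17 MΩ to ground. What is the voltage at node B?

Node A sees R2 in parallel with the series input of stage 2, R3 + R4 = 28.77 MΩ.
R2 ‖ (R3+R4) = 5.643 MΩ.
First divider: V_A = V_s · 5.643/(3.59 + 5.643) = 3.160 V.
V_B = V_A × 0.1797 = 0.5678 V.

V_B ≈ 0.568 V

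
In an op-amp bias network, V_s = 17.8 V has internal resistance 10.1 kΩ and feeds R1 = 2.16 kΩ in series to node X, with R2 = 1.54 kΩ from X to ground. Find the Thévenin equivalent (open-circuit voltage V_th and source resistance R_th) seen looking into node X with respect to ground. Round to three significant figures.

V_th ≈ 1.99 V, R_th ≈ 1.37 kΩ

R1' = 10.1 + 2.16 = 12.26 kΩ (source resistance + R1).
With X open, the divider is unloaded: V_th = 17.8 × 1.54/13.80 = 1.986 V.
Zeroing V_s shorts the top of R1' to ground, so R_th = R1' ‖ R2 = 1.368 kΩ.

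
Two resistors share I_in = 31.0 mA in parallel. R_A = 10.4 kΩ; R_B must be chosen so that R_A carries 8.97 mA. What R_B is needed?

Two-branch current divider: I_A = I_in · R_B/(R_A + R_B).
With f = 0.2894, R_B = R_A · f/(1−f) = 10.4 × 0.4072 = 4.235 kΩ.

R_B ≈ 4.23 kΩ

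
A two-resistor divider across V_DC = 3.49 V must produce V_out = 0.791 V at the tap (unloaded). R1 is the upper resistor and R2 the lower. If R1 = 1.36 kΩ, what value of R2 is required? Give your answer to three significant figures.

V_out/V_DC = R2/(R1+R2) = 0.2266.
Rearranging, R2 = R1·k/(1−k) = 1.36 × 0.2931 = 0.3986 kΩ.

R2 ≈ 0.399 kΩ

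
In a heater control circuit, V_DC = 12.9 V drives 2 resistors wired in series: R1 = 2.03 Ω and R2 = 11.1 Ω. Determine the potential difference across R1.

V ≈ 1.99 V

Total series resistance ΣR = 2.03 + 11.1 = 13.13 Ω.
V = V_DC · R/ΣR = 12.9 × 0.1546 = 1.994 V.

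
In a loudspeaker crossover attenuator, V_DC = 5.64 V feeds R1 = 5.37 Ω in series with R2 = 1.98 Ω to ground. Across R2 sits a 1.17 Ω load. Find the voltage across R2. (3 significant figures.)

The load sits in parallel with R2, giving an effective lower resistance R2' = R2·R_L/(R2+R_L) = 0.7354 Ω.
Voltage divider with the loaded lower leg: V_out = 5.64 × 0.7354/(5.37 + 0.7354) = 5.64 × 0.1205 = 0.6794 V.

V_out ≈ 0.679 V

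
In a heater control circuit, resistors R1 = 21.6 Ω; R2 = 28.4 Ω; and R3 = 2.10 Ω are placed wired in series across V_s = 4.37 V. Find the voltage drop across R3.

V ≈ 0.176 V

Total series resistance ΣR = 21.6 + 28.4 + 2.10 = 52.10 Ω.
Voltage divider: V = V_s · (2.100 / 52.10) = 4.37 × 0.04031 = 0.1761 V.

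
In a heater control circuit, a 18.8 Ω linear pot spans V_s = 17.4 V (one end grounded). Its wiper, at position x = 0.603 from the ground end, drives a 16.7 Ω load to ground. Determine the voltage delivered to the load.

The pot divides into 7.464 Ω above the wiper and 11.34 Ω below.
Lower segment in parallel with the load: 11.34 ‖ 16.7 = 6.753 Ω.
Loaded-divider output: V_out = 17.4 × 0.4750 = 8.265 V.

V_out ≈ 8.26 V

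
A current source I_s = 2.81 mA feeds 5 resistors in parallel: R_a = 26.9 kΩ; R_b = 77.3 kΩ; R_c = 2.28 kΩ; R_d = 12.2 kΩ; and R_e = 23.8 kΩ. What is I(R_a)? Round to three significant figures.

I ≈ 0.170 mA

Total conductance ΣG = 1/26.9 + 1/77.3 + 1/2.28 + 1/12.2 + 1/23.8 = 0.6127 (units of 1/kΩ).
R_a takes the fraction G_k/ΣG = 0.03717/0.6127 = 0.06067, so I = 2.81 × 0.06067 = 0.1705 mA.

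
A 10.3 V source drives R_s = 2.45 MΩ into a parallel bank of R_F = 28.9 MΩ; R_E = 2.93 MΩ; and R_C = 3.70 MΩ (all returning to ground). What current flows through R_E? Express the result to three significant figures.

I ≈ 1.36 µA

Equivalent of the parallel group: R_p = 1.548 MΩ.
Node voltage V_A = V_supply · R_p/(R_s + R_p) = 10.3 × 0.3871 = 3.987 V.
Branch current I = V_A/R_E = 3.987/2.93 = 1.361 µA.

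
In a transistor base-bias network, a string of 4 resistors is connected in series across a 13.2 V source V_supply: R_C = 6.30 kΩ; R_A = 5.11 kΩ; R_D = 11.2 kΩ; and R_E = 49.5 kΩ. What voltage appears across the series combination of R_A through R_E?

V ≈ 12.0 V

Series total: ΣR = 6.30 + 5.11 + 11.2 + 49.5 = 72.11 kΩ.
R_{R_A..R_E} = 5.11 + 11.2 + 49.5 = 65.81 kΩ.
V = V_supply · R/ΣR = 13.2 × 0.9126 = 12.05 V.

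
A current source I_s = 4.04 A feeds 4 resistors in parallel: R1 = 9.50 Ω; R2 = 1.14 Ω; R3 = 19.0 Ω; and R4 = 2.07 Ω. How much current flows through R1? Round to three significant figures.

I ≈ 0.280 A

Conductances: ΣG = 1/9.50 + 1/1.14 + 1/19.0 + 1/2.07 = 1.518 (1/Ω).
R1 takes the fraction G_k/ΣG = 0.1053/1.518 = 0.06934, so I = 4.04 × 0.06934 = 0.2801 A.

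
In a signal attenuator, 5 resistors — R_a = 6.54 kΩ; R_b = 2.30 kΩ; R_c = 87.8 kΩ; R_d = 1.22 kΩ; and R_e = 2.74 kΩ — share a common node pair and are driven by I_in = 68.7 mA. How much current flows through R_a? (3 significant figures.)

Conductances: ΣG = 1/6.54 + 1/2.30 + 1/87.8 + 1/1.22 + 1/2.74 = 1.784 (1/kΩ).
Current divider: I(R_a) = I_in · G_k/ΣG = 68.7 × (0.1529/1.784) = 68.7 × 0.08572 = 5.889 mA.

I ≈ 5.89 mA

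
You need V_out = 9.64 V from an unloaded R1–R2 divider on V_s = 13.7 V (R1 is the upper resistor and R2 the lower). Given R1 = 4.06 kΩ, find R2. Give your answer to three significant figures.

V_out/V_s = R2/(R1+R2) = 0.7036.
Rearranging, R2 = R1·k/(1−k) = 4.06 × 2.374 = 9.640 kΩ.

R2 ≈ 9.64 kΩ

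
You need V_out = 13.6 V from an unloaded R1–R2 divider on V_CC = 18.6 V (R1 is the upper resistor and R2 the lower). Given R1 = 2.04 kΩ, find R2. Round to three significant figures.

Required fraction k = V_out/V_CC = 0.7312.
R2 = R1 · 0.7312/(1 − 0.7312) = 5.549 kΩ.

R2 ≈ 5.55 kΩ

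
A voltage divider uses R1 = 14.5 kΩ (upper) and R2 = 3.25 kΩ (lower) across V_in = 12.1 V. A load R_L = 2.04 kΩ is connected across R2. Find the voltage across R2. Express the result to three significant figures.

The load sits in parallel with R2, giving an effective lower resistance R2' = R2·R_L/(R2+R_L) = 1.253 kΩ.
Voltage divider with the loaded lower leg: V_out = 12.1 × 1.253/(14.5 + 1.253) = 12.1 × 0.07956 = 0.9627 V.

V_out ≈ 0.963 V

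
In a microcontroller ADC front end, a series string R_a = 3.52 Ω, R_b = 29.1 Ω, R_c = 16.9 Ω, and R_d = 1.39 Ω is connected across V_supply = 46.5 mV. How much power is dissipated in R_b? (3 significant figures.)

Series current I = V_supply/ΣR = 46.5/50.91 = 0.9134 mA.
P(R_b) = I²·R_b = (0.9134)² × 29.1 = 24.28 µW.

P ≈ 24.3 µW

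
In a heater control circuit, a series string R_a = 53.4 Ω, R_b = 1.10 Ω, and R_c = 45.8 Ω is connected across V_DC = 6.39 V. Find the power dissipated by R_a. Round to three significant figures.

P ≈ 0.217 W

The common current is I = 6.39/100.3 = 0.06371 A.
V(R_a) = I·R = 3.402 V; P = V·I = 3.402 × 0.06371 = 0.2167 W.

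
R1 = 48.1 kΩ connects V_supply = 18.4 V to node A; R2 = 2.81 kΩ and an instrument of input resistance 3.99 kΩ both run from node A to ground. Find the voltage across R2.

V_out ≈ 0.610 V

First combine the lower leg with the load: R2 ‖ R_L = 1.649 kΩ.
Then V_out = V_supply · R2'/(R1 + R2') = 18.4 × 1.649/49.75 = 0.6098 V.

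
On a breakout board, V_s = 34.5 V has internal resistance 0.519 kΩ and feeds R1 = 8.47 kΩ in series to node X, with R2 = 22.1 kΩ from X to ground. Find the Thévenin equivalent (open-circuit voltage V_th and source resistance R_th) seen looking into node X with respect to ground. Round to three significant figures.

V_th ≈ 24.5 V, R_th ≈ 6.39 kΩ

R1' = 0.519 + 8.47 = 8.989 kΩ (source resistance + R1).
With X open, the divider is unloaded: V_th = 34.5 × 22.1/31.09 = 24.52 V.
Zeroing V_s shorts the top of R1' to ground, so R_th = R1' ‖ R2 = 6.390 kΩ.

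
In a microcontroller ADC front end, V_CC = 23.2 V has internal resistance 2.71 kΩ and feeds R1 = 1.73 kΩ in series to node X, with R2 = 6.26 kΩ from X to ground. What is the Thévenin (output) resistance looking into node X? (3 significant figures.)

R1' = 2.71 + 1.73 = 4.440 kΩ (source resistance + R1).
With V_CC suppressed (replaced by a short), R_th = R1' ‖ R2 = (4.440 × 6.26)/(4.440 + 6.26) = 2.598 kΩ.

R_th ≈ 2.60 kΩ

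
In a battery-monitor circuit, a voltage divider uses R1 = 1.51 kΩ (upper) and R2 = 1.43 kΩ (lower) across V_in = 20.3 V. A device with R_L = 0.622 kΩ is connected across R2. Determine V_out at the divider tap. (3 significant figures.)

R2 ‖ R_L = (1.43 × 0.622)/(1.43 + 0.622) = 0.4335 kΩ.
Now apply the divider: V_out = 20.3 × 0.2230 = 4.528 V.

V_out ≈ 4.53 V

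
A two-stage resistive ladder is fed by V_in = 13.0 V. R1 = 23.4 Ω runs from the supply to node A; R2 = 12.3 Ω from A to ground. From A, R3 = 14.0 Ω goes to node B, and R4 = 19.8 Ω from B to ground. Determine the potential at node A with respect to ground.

V_A ≈ 3.62 V

Looking into the second stage from A: R3 + R4 = 33.80 Ω appears in parallel with R2.
R2 ‖ (R3+R4) = 9.018 Ω.
So V_A = 13.0 × 0.2782 = 3.616 V.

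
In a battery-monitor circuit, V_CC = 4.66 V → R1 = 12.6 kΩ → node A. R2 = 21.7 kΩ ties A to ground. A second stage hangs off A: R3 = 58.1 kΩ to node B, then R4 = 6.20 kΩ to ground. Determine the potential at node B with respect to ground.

Node A sees R2 in parallel with the series input of stage 2, R3 + R4 = 64.30 kΩ.
R2 ‖ (R3+R4) = 16.22 kΩ.
First divider: V_A = V_CC · 16.22/(12.6 + 16.22) = 2.623 V.
Stage 2 is unloaded, so V_B = V_A · R4/(R3+R4) = 2.623 × 6.20/64.30 = 0.2529 V.

V_B ≈ 0.253 V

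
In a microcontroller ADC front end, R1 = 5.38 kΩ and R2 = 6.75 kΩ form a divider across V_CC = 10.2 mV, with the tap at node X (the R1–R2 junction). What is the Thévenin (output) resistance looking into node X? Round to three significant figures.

With V_CC suppressed (replaced by a short), R_th = R1 ‖ R2 = (5.380 × 6.75)/(5.380 + 6.75) = 2.994 kΩ.

R_th ≈ 2.99 kΩ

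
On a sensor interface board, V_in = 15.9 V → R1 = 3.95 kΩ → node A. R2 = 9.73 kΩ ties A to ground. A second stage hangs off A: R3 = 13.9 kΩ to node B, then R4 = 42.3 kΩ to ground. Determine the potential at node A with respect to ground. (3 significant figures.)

V_A ≈ 10.8 V

Looking into the second stage from A: R3 + R4 = 56.20 kΩ appears in parallel with R2.
R2 ‖ (R3+R4) = 8.294 kΩ.
So V_A = 15.9 × 0.6774 = 10.77 V.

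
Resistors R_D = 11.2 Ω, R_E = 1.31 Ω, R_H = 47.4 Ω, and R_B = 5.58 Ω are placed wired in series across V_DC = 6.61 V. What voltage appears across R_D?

Total series resistance ΣR = 11.2 + 1.31 + 47.4 + 5.58 = 65.49 Ω.
V = V_DC · R/ΣR = 6.61 × 0.1710 = 1.130 V.

V ≈ 1.13 V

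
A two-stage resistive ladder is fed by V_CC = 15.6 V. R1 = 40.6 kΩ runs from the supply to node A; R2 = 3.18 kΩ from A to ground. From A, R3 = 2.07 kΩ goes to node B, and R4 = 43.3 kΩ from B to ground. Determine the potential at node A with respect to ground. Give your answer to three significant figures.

V_A ≈ 1.06 V

Node A sees R2 in parallel with the series input of stage 2, R3 + R4 = 45.37 kΩ.
R2 ‖ (R3+R4) = 2.972 kΩ.
V_A = 15.6 × 2.972/(40.6 + 2.972) = 1.064 V.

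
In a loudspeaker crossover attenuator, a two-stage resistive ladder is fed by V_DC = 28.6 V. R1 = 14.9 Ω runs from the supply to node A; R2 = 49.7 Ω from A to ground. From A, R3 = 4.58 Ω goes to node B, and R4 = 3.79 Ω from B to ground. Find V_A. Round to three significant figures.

Looking into the second stage from A: R3 + R4 = 8.370 Ω appears in parallel with R2.
Effective lower resistance at A: R2 ‖ 8.370 = 7.164 Ω.
V_A = 28.6 × 7.164/(14.9 + 7.164) = 9.286 V.

V_A ≈ 9.29 V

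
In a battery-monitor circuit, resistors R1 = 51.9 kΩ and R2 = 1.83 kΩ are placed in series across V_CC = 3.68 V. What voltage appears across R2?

V ≈ 0.125 V

Total series resistance ΣR = 51.9 + 1.83 = 53.73 kΩ.
V = V_CC · R/ΣR = 3.68 × 0.03406 = 0.1253 V.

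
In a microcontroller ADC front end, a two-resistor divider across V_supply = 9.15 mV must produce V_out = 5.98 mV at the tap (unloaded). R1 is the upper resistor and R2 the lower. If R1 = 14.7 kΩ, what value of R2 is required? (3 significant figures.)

R2 ≈ 27.7 kΩ

The divider ratio is R2/(R1+R2) = 5.98/9.15 = 0.6536.
So R2 = R1 · V_out/(V_supply − V_out) = 14.7 × 5.98/(9.15 − 5.98) = 14.7 × 1.886 = 27.73 kΩ.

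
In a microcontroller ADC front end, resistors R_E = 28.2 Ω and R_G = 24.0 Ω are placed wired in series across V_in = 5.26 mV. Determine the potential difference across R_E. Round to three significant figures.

V ≈ 2.84 mV

Series total: ΣR = 28.2 + 24.0 = 52.20 Ω.
V = V_in · R/ΣR = 5.26 × 0.5402 = 2.842 mV.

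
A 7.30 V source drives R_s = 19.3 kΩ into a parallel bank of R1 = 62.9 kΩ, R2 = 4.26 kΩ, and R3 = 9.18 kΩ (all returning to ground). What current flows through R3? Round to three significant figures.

I ≈ 0.100 mA

Parallel bank: R_p = 1/(1/62.9 + 1/4.26 + 1/9.18) = 2.781 kΩ.
V_A by voltage divider: V_A = 7.30 × 2.781/(19.3 + 2.781) = 0.9194 V.
Branch current I = V_A/R3 = 0.9194/9.18 = 0.1002 mA.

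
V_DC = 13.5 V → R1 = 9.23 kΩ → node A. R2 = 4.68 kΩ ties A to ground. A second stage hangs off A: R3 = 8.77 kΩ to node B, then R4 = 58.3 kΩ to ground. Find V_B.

The second stage (R3 + R4 = 67.07 kΩ) loads node A in parallel with R2.
Effective lower resistance at A: R2 ‖ 67.07 = 4.375 kΩ.
First divider: V_A = V_DC · 4.375/(9.23 + 4.375) = 4.341 V.
Stage 2 is unloaded, so V_B = V_A · R4/(R3+R4) = 4.341 × 58.3/67.07 = 3.773 V.

V_B ≈ 3.77 V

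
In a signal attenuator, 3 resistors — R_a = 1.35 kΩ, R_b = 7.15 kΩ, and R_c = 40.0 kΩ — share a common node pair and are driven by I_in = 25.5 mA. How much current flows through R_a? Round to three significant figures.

Conductances: ΣG = 1/1.35 + 1/7.15 + 1/40.0 = 0.9056 (1/kΩ).
Current divider: I(R_a) = I_in · G_k/ΣG = 25.5 × (0.7407/0.9056) = 25.5 × 0.8180 = 20.86 mA.

I ≈ 20.9 mA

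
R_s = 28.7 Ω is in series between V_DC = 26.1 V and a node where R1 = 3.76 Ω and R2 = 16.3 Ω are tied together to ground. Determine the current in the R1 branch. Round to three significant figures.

Combine the parallel branches: R_p = (1/3.76 + 1/16.3)⁻¹ = 3.055 Ω.
Node voltage V_A = V_DC · R_p/(R_s + R_p) = 26.1 × 0.09621 = 2.511 V.
Branch current I = V_A/R1 = 2.511/3.76 = 0.6679 A.

I ≈ 0.668 A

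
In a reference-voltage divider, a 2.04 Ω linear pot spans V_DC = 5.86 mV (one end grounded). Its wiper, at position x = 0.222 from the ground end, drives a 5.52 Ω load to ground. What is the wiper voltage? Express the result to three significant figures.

Split the track: R_lower = x·R_p = 0.4529 Ω, R_upper = (1−x)·R_p = 1.587 Ω.
Lower segment in parallel with the load: 0.4529 ‖ 5.52 = 0.4185 Ω.
Loaded-divider output: V_out = 5.86 × 0.2087 = 1.223 mV.
(Unloaded: V_out = x·V_DC = 1.30 mV.)

V_out ≈ 1.22 mV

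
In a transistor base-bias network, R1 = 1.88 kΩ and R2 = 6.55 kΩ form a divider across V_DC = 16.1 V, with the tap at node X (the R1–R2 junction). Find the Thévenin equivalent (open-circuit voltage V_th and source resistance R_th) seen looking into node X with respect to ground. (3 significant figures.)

Open-circuit (no load on X): V_th = V_DC · R2/(R1 + R2) = 16.1 × 6.55/(1.880 + 6.55) = 12.51 V.
Looking into X with the source shorted: R_th = R1·R2/(R1+R2) = 1.880 × 6.55/8.430 = 1.461 kΩ.

V_th ≈ 12.5 V, R_th ≈ 1.46 kΩ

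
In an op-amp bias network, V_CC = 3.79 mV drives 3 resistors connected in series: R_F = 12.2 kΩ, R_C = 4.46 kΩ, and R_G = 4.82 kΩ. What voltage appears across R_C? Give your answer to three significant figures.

ΣR = 12.2 + 4.46 + 4.82 = 21.48 kΩ.
Voltage divider: V = V_CC · (4.460 / 21.48) = 3.79 × 0.2076 = 0.7869 mV.

V ≈ 0.787 mV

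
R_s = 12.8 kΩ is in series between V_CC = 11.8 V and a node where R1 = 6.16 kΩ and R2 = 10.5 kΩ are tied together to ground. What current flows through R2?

I ≈ 0.262 mA

Parallel bank: R_p = 1/(1/6.16 + 1/10.5) = 3.882 kΩ.
V_A = 11.8 × 3.882/16.68 = 2.746 V.
Branch current I = V_A/R2 = 2.746/10.5 = 0.2615 mA.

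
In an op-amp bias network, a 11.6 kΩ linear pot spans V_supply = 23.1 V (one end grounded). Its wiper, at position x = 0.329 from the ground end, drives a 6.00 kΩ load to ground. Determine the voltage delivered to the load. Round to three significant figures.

The pot divides into 7.784 kΩ above the wiper and 3.816 kΩ below.
Lower segment in parallel with the load: 3.816 ‖ 6.00 = 2.333 kΩ.
Then V_out = V_supply · 2.333/(7.784 + 2.333) = 5.327 V.
(Unloaded: V_out = x·V_supply = 7.60 V.)

V_out ≈ 5.33 V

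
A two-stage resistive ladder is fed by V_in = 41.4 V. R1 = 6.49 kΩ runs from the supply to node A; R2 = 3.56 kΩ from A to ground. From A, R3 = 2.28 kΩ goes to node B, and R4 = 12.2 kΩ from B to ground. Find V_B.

Looking into the second stage from A: R3 + R4 = 14.48 kΩ appears in parallel with R2.
Effective lower resistance at A: R2 ‖ 14.48 = 2.857 kΩ.
V_A = 41.4 × 2.857/(6.49 + 2.857) = 12.66 V.
Then the unloaded second divider: V_B = V_A × R4/(R3+R4) = 12.66 × 0.8425 = 10.66 V.

V_B ≈ 10.7 V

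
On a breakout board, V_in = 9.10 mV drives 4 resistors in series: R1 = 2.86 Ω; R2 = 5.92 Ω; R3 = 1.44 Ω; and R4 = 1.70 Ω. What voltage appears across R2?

V ≈ 4.52 mV

Series total: ΣR = 2.86 + 5.92 + 1.44 + 1.70 = 11.92 Ω.
V = V_in · R/ΣR = 9.10 × 0.4966 = 4.519 mV.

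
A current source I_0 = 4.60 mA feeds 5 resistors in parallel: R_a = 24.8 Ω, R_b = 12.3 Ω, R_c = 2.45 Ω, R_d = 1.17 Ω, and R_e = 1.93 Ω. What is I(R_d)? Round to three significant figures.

I ≈ 2.07 mA

Total conductance ΣG = 1/24.8 + 1/12.3 + 1/2.45 + 1/1.17 + 1/1.93 = 1.903 (units of 1/Ω).
By the current-divider rule, I = I_0 · G_k/ΣG = 4.60 × 0.4492 = 2.066 mA.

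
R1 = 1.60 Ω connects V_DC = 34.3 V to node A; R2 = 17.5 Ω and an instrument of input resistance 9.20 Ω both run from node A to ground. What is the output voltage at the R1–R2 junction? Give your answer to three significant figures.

V_out ≈ 27.1 V

First combine the lower leg with the load: R2 ‖ R_L = 6.030 Ω.
Then V_out = V_DC · R2'/(R1 + R2') = 34.3 × 6.030/7.630 = 27.11 V.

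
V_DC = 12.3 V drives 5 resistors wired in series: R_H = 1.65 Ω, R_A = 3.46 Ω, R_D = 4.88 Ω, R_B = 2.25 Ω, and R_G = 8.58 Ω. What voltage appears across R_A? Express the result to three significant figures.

V ≈ 2.04 V

Series total: ΣR = 1.65 + 3.46 + 4.88 + 2.25 + 8.58 = 20.82 Ω.
V = V_DC · R/ΣR = 12.3 × 0.1662 = 2.044 V.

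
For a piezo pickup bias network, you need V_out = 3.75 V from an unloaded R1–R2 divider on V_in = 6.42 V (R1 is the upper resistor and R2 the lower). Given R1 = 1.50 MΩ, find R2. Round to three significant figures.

V_out/V_in = R2/(R1+R2) = 0.5841.
R2 = R1 · 0.5841/(1 − 0.5841) = 2.107 MΩ.

R2 ≈ 2.11 MΩ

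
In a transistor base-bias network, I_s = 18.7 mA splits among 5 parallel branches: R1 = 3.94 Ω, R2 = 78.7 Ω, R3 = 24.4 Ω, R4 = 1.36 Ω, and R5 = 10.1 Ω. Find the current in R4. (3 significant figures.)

I ≈ 12.0 mA

ΣG = 1/3.94 + 1/78.7 + 1/24.4 + 1/1.36 + 1/10.1 = 1.142.
Current divider: I(R4) = I_s · G_k/ΣG = 18.7 × (0.7353/1.142) = 18.7 × 0.6440 = 12.04 mA.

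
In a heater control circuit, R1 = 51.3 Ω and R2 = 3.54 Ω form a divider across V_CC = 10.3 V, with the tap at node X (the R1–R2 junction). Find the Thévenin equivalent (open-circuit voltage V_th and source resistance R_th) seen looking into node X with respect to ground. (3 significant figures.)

V_th ≈ 0.665 V, R_th ≈ 3.31 Ω

Open-circuit (no load on X): V_th = V_CC · R2/(R1 + R2) = 10.3 × 3.54/(51.30 + 3.54) = 0.6649 V.
Looking into X with the source shorted: R_th = R1·R2/(R1+R2) = 51.30 × 3.54/54.84 = 3.311 Ω.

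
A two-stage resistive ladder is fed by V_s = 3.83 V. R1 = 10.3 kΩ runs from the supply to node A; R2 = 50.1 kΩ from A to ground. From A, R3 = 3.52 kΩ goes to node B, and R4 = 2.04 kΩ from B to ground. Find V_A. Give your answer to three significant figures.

The second stage (R3 + R4 = 5.560 kΩ) loads node A in parallel with R2.
Effective lower resistance at A: R2 ‖ 5.560 = 5.005 kΩ.
So V_A = 3.83 × 0.3270 = 1.252 V.

V_A ≈ 1.25 V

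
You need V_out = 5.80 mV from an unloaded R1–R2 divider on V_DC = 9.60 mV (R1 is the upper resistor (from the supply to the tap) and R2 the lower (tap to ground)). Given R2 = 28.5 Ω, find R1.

Required fraction k = V_out/V_DC = 0.6042.
Rearranging, R1 = R2·(1−k)/k = 28.5 × 0.6552 = 18.67 Ω.

R1 ≈ 18.7 Ω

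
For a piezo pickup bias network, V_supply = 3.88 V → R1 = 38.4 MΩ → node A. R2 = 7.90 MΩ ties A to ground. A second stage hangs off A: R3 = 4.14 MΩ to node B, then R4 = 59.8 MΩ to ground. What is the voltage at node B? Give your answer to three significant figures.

The second stage (R3 + R4 = 63.94 MΩ) loads node A in parallel with R2.
Effective lower resistance at A: R2 ‖ 63.94 = 7.031 MΩ.
So V_A = 3.88 × 0.1548 = 0.6005 V.
V_B = V_A × 0.9353 = 0.5616 V.

V_B ≈ 0.562 V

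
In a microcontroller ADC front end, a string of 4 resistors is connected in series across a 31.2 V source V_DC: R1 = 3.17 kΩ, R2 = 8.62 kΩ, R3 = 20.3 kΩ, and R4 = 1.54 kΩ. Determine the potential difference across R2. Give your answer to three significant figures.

ΣR = 3.17 + 8.62 + 20.3 + 1.54 = 33.63 kΩ.
By the voltage-divider rule, V = 31.2 × 8.620/33.63 = 7.997 V.

V ≈ 8.00 V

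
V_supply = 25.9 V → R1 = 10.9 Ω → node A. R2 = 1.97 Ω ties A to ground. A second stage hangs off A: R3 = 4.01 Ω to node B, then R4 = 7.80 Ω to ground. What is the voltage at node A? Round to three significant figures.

The second stage (R3 + R4 = 11.81 Ω) loads node A in parallel with R2.
Effective lower resistance at A: R2 ‖ 11.81 = 1.688 Ω.
First divider: V_A = V_supply · 1.688/(10.9 + 1.688) = 3.474 V.

V_A ≈ 3.47 V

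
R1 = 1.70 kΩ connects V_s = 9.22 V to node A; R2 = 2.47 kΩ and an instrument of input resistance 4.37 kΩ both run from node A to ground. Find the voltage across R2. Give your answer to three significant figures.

V_out ≈ 4.44 V

First combine the lower leg with the load: R2 ‖ R_L = 1.578 kΩ.
Now apply the divider: V_out = 9.22 × 0.4814 = 4.439 V.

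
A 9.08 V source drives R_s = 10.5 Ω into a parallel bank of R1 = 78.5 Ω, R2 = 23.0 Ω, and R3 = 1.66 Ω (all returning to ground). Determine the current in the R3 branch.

Combine the parallel branches: R_p = (1/78.5 + 1/23.0 + 1/1.66)⁻¹ = 1.518 Ω.
V_A by voltage divider: V_A = 9.08 × 1.518/(10.5 + 1.518) = 1.147 V.
Branch current I = V_A/R3 = 1.147/1.66 = 0.6910 A.

I ≈ 0.691 A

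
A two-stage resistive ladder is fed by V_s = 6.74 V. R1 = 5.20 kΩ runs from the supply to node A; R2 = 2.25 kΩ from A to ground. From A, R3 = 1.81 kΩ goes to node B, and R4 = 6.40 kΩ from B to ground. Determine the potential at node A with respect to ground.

V_A ≈ 1.71 V

Node A sees R2 in parallel with the series input of stage 2, R3 + R4 = 8.210 kΩ.
Effective lower resistance at A: R2 ‖ 8.210 = 1.766 kΩ.
V_A = 6.74 × 1.766/(5.20 + 1.766) = 1.709 V.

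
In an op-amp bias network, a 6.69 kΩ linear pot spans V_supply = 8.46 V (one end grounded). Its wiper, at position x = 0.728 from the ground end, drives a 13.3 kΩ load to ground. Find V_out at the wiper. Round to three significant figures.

Split the track: R_lower = x·R_p = 4.870 kΩ, R_upper = (1−x)·R_p = 1.820 kΩ.
R_L loads the lower segment: effective lower R = 3.565 kΩ.
V_out = 8.46 × 3.565/(1.820 + 3.565) = 5.601 V.

V_out ≈ 5.60 V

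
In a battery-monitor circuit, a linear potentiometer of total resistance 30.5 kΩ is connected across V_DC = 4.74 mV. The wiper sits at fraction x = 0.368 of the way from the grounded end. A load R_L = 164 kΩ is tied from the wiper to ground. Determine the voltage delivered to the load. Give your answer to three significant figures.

The pot divides into 19.28 kΩ above the wiper and 11.22 kΩ below.
Lower segment in parallel with the load: 11.22 ‖ 164 = 10.51 kΩ.
V_out = 4.74 × 10.51/(19.28 + 10.51) = 1.672 mV.

V_out ≈ 1.67 mV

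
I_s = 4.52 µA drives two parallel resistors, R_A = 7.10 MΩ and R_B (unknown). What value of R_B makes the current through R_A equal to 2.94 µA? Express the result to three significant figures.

R_B ≈ 13.2 MΩ

The fraction through R_A equals R_B/(R_A+R_B).
With f = 0.6504, R_B = R_A · f/(1−f) = 7.10 × 1.861 = 13.21 MΩ.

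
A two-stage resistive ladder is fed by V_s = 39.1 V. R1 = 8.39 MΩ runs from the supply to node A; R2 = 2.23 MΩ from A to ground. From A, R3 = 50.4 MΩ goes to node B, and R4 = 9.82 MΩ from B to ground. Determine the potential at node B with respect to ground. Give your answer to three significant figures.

Node A sees R2 in parallel with the series input of stage 2, R3 + R4 = 60.22 MΩ.
Effective lower resistance at A: R2 ‖ 60.22 = 2.150 MΩ.
So V_A = 39.1 × 0.2040 = 7.977 V.
Stage 2 is unloaded, so V_B = V_A · R4/(R3+R4) = 7.977 × 9.82/60.22 = 1.301 V.

V_B ≈ 1.30 V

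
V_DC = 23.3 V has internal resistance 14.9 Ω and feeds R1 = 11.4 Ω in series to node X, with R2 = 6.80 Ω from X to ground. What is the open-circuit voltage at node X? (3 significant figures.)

V_th ≈ 4.79 V

R1' = 14.9 + 11.4 = 26.30 Ω (source resistance + R1).
With X open, the divider is unloaded: V_th = 23.3 × 6.80/33.10 = 4.787 V.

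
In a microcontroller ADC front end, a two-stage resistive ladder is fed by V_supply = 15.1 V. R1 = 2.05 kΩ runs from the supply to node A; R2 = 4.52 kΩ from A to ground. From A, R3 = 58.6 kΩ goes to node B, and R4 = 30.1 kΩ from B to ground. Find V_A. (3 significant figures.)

The second stage (R3 + R4 = 88.70 kΩ) loads node A in parallel with R2.
Effective lower resistance at A: R2 ‖ 88.70 = 4.301 kΩ.
First divider: V_A = V_supply · 4.301/(2.05 + 4.301) = 10.23 V.

V_A ≈ 10.2 V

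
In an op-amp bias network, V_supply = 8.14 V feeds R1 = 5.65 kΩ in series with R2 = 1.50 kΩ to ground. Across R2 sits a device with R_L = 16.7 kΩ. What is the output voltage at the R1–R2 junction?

The load sits in parallel with R2, giving an effective lower resistance R2' = R2·R_L/(R2+R_L) = 1.376 kΩ.
Then V_out = V_supply · R2'/(R1 + R2') = 8.14 × 1.376/7.026 = 1.595 V.

V_out ≈ 1.59 V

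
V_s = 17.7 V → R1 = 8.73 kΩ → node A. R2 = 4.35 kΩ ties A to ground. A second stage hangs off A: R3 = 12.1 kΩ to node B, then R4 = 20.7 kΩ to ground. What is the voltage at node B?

V_B ≈ 3.41 V

Node A sees R2 in parallel with the series input of stage 2, R3 + R4 = 32.80 kΩ.
R2 ‖ (R3+R4) = 3.841 kΩ.
V_A = 17.7 × 3.841/(8.73 + 3.841) = 5.408 V.
V_B = V_A × 0.6311 = 3.413 V.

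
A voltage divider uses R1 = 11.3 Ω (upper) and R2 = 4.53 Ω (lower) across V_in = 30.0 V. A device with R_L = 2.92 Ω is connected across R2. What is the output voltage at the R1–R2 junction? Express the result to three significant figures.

V_out ≈ 4.07 V

The load sits in parallel with R2, giving an effective lower resistance R2' = R2·R_L/(R2+R_L) = 1.776 Ω.
Now apply the divider: V_out = 30.0 × 0.1358 = 4.074 V.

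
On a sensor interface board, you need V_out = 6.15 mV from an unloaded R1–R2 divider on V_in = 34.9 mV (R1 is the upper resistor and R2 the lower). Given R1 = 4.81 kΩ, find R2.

R2 ≈ 1.03 kΩ

Required fraction k = V_out/V_in = 0.1762.
Rearranging, R2 = R1·k/(1−k) = 4.81 × 0.2139 = 1.029 kΩ.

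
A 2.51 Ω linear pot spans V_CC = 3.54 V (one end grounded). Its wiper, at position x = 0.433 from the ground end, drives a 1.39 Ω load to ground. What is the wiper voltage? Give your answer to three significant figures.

Split the track: R_lower = x·R_p = 1.087 Ω, R_upper = (1−x)·R_p = 1.423 Ω.
R_L loads the lower segment: effective lower R = 0.6099 Ω.
V_out = 3.54 × 0.6099/(1.423 + 0.6099) = 1.062 V.

V_out ≈ 1.06 V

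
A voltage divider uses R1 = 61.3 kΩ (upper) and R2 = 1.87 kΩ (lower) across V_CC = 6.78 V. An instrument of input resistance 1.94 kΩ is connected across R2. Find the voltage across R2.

V_out ≈ 0.104 V

R2 ‖ R_L = (1.87 × 1.94)/(1.87 + 1.94) = 0.9522 kΩ.
Then V_out = V_CC · R2'/(R1 + R2') = 6.78 × 0.9522/62.25 = 0.1037 V.
(Unloaded it would be 0.201 V; the load pulls it down.)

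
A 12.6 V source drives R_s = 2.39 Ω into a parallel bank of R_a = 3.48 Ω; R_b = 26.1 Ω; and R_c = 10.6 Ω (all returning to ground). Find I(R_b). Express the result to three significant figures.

I ≈ 0.241 A

Equivalent of the parallel group: R_p = 2.381 Ω.
Node voltage V_A = V_DC · R_p/(R_s + R_p) = 12.6 × 0.4990 = 6.288 V.
I(R_b) = V_A / R_b = 6.288/26.1 = 0.2409 A.
(Check via current divider: I_total = 2.641 A; share G_k/ΣG = 0.09122 → same result.)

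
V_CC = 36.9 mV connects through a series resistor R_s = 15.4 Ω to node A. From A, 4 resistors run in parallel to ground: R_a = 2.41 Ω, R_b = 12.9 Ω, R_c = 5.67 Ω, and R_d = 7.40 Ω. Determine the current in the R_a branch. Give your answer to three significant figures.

Equivalent of the parallel group: R_p = 1.244 Ω.
Node voltage V_A = V_CC · R_p/(R_s + R_p) = 36.9 × 0.07473 = 2.758 mV.
Branch current I = V_A/R_a = 2.758/2.41 = 1.144 mA.
(Check via current divider: I_total = 2.217 mA; share G_k/ΣG = 0.5161 → same result.)

I ≈ 1.14 mA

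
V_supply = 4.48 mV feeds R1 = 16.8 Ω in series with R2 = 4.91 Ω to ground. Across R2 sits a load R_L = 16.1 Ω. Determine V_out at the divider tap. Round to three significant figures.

V_out ≈ 0.820 mV

First combine the lower leg with the load: R2 ‖ R_L = 3.763 Ω.
Now apply the divider: V_out = 4.48 × 0.1830 = 0.8198 mV.
(Unloaded it would be 1.01 mV; the load pulls it down.)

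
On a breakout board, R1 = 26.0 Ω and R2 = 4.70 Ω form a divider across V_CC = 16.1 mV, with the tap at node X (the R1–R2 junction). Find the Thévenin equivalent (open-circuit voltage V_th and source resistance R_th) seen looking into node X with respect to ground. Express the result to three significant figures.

Open-circuit (no load on X): V_th = V_CC · R2/(R1 + R2) = 16.1 × 4.70/(26.00 + 4.70) = 2.465 mV.
Zeroing V_CC shorts the top of R1 to ground, so R_th = R1 ‖ R2 = 3.980 Ω.

V_th ≈ 2.46 mV, R_th ≈ 3.98 Ω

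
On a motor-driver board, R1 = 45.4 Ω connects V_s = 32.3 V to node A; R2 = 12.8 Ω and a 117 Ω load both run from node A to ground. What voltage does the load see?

V_out ≈ 6.55 V

R2 ‖ R_L = (12.8 × 117)/(12.8 + 117) = 11.54 Ω.
Then V_out = V_s · R2'/(R1 + R2') = 32.3 × 11.54/56.94 = 6.545 V.
(Unloaded it would be 7.10 V; the load pulls it down.)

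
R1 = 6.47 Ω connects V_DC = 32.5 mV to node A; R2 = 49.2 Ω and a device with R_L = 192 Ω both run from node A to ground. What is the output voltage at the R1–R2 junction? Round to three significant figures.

V_out ≈ 27.9 mV

The load sits in parallel with R2, giving an effective lower resistance R2' = R2·R_L/(R2+R_L) = 39.16 Ω.
Then V_out = V_DC · R2'/(R1 + R2') = 32.5 × 39.16/45.63 = 27.89 mV.
(Unloaded it would be 28.7 mV; the load pulls it down.)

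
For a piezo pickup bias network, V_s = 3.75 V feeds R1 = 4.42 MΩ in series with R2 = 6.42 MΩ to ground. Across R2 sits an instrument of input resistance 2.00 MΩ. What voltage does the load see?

The load sits in parallel with R2, giving an effective lower resistance R2' = R2·R_L/(R2+R_L) = 1.525 MΩ.
Voltage divider with the loaded lower leg: V_out = 3.75 × 1.525/(4.42 + 1.525) = 3.75 × 0.2565 = 0.9619 V.

V_out ≈ 0.962 V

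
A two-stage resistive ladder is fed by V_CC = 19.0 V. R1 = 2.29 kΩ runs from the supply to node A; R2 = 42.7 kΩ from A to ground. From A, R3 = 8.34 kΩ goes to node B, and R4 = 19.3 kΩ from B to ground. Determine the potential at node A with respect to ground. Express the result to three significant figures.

V_A ≈ 16.7 V

Looking into the second stage from A: R3 + R4 = 27.64 kΩ appears in parallel with R2.
Effective lower resistance at A: R2 ‖ 27.64 = 16.78 kΩ.
First divider: V_A = V_CC · 16.78/(2.29 + 16.78) = 16.72 V.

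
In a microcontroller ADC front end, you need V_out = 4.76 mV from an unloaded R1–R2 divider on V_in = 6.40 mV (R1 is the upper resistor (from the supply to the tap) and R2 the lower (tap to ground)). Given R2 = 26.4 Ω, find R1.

Required fraction k = V_out/V_in = 0.7437.
So R1 = R2 · (V_in/V_out − 1) = 26.4 × (6.40/4.76 − 1) = 26.4 × 0.3445 = 9.096 Ω.

R1 ≈ 9.10 Ω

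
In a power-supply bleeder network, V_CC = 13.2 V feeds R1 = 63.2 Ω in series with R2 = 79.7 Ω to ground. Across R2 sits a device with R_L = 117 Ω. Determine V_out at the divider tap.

V_out ≈ 5.66 V

The load sits in parallel with R2, giving an effective lower resistance R2' = R2·R_L/(R2+R_L) = 47.41 Ω.
Then V_out = V_CC · R2'/(R1 + R2') = 13.2 × 47.41/110.6 = 5.658 V.
(Unloaded it would be 7.36 V; the load pulls it down.)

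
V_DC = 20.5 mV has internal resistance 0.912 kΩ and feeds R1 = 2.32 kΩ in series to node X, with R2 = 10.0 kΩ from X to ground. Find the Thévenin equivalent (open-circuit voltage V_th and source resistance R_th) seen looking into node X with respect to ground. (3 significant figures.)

V_th ≈ 15.5 mV, R_th ≈ 2.44 kΩ

R1' = 0.912 + 2.32 = 3.232 kΩ (source resistance + R1).
V_th is the unloaded tap voltage: V_DC · R2/(R1'+R2) = 20.5 × 0.7557 = 15.49 mV.
Zeroing V_DC shorts the top of R1' to ground, so R_th = R1' ‖ R2 = 2.443 kΩ.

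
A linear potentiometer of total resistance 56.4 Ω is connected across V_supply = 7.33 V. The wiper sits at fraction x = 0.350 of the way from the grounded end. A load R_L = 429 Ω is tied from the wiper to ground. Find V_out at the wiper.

V_out ≈ 2.49 V

Lower segment x·R_p = 19.74 Ω; upper segment (1−x)·R_p = 36.66 Ω.
Lower segment in parallel with the load: 19.74 ‖ 429 = 18.87 Ω.
Loaded-divider output: V_out = 7.33 × 0.3398 = 2.491 V.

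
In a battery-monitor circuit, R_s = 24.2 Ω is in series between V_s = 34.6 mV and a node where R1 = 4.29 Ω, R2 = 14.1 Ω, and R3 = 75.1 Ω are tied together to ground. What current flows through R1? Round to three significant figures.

Parallel bank: R_p = 1/(1/4.29 + 1/14.1 + 1/75.1) = 3.151 Ω.
V_A = 34.6 × 3.151/27.35 = 3.986 mV.
Branch current I = V_A/R1 = 3.986/4.29 = 0.9292 mA.
(Check via current divider: I_total = 1.265 mA; share G_k/ΣG = 0.7345 → same result.)

I ≈ 0.929 mA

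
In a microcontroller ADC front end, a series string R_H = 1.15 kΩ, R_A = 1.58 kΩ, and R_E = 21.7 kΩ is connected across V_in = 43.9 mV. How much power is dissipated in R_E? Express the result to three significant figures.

P ≈ 70.1 nW

ΣR = 24.43 kΩ → I = 43.9/24.43 = 1.797 µA.
P = I²R = 3.229 × 21.7 = 70.07 nW.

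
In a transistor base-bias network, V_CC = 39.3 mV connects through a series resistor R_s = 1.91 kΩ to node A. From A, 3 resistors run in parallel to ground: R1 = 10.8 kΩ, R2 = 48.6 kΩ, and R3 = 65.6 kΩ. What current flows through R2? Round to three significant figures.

I ≈ 0.649 µA

Equivalent of the parallel group: R_p = 7.787 kΩ.
V_A by voltage divider: V_A = 39.3 × 7.787/(1.91 + 7.787) = 31.56 mV.
Branch current I = V_A/R2 = 31.56/48.6 = 0.6494 µA.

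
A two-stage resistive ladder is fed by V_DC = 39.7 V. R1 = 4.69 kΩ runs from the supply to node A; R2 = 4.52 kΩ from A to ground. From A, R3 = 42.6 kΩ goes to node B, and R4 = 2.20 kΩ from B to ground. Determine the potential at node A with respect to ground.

The second stage (R3 + R4 = 44.80 kΩ) loads node A in parallel with R2.
R2 ‖ (R3+R4) = 4.106 kΩ.
So V_A = 39.7 × 0.4668 = 18.53 V.

V_A ≈ 18.5 V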